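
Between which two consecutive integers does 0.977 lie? 0 and 1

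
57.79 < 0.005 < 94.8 False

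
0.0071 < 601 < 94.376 False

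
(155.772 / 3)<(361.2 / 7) False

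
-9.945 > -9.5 False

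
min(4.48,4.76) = 4.48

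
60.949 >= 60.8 True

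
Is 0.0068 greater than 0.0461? No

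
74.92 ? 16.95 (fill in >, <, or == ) >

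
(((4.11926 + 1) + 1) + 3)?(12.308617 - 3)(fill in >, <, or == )<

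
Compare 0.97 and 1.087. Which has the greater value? 1.087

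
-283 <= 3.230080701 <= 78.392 True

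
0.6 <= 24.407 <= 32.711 True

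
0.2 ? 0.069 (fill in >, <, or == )>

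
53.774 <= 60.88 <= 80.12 True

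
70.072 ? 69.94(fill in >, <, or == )>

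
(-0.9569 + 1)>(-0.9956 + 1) True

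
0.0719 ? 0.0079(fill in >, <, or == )>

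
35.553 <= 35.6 True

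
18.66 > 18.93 False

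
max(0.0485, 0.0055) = 0.0485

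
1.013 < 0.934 False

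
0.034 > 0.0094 True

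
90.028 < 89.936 False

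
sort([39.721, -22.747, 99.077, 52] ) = [-22.747, 39.721, 52, 99.077]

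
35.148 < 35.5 True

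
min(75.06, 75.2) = 75.06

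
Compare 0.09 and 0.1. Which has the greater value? 0.1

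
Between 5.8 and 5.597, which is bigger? 5.8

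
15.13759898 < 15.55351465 True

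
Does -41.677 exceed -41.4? No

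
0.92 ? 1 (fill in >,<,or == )<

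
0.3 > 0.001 True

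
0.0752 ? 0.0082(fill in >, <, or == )>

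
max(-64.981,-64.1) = -64.1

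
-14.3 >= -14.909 True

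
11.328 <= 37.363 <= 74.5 True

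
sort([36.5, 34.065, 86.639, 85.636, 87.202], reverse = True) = [87.202, 86.639, 85.636, 36.5, 34.065]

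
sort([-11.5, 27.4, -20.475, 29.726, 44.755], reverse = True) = [44.755, 29.726, 27.4, -11.5, -20.475]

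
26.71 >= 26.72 False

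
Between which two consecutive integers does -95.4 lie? -96 and -95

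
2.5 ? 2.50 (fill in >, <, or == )==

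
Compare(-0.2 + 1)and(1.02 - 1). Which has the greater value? (-0.2 + 1)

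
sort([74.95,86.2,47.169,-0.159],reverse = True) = [86.2,74.95,47.169,-0.159]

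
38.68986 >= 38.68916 True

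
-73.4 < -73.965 False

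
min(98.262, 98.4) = 98.262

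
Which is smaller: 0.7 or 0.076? 0.076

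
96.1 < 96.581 True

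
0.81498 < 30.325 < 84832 True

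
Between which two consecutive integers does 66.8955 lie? 66 and 67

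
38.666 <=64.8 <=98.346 True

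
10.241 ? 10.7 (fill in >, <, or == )<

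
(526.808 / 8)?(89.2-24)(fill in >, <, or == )>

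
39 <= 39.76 True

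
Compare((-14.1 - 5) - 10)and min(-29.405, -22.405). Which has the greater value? ((-14.1 - 5) - 10)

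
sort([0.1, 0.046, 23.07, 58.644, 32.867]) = [0.046, 0.1, 23.07, 32.867, 58.644]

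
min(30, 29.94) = 29.94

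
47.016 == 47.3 False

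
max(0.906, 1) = 1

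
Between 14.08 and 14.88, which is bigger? 14.88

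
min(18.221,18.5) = 18.221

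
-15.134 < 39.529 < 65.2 True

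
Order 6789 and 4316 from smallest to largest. 4316, 6789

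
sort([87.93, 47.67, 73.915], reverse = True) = [87.93, 73.915, 47.67]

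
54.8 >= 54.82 False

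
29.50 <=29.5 True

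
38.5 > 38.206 True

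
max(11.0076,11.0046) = 11.0076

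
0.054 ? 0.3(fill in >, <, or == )<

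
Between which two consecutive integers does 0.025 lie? 0 and 1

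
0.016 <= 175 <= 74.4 False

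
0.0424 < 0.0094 False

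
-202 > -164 False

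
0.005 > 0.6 False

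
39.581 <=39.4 False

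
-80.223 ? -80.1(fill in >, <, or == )<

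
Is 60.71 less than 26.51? No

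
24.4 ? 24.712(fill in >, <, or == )<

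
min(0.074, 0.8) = 0.074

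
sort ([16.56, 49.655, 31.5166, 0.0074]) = [0.0074, 16.56, 31.5166, 49.655]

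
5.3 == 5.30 True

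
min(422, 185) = 185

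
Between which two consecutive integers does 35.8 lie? 35 and 36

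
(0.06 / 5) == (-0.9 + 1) False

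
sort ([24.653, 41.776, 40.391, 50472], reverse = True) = [50472, 41.776, 40.391, 24.653]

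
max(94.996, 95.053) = 95.053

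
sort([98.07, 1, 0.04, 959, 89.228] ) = [0.04, 1, 89.228, 98.07, 959]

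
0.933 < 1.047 True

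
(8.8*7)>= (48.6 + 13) True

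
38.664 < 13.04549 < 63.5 False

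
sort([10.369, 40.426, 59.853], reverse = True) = [59.853, 40.426, 10.369]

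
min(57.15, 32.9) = 32.9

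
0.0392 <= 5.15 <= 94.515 True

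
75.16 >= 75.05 True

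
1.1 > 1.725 False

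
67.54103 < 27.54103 False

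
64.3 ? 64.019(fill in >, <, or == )>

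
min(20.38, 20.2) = 20.2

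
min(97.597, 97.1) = 97.1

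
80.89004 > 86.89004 False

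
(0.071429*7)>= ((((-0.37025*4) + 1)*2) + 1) True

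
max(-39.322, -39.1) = -39.1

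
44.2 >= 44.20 True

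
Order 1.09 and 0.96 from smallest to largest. 0.96, 1.09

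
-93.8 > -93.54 False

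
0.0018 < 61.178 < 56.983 False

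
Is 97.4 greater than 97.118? Yes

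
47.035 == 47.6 False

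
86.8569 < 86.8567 False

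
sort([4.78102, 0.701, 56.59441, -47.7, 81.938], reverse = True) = [81.938, 56.59441, 4.78102, 0.701, -47.7]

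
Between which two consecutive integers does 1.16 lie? 1 and 2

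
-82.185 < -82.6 False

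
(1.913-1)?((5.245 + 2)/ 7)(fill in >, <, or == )<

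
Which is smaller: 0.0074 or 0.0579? 0.0074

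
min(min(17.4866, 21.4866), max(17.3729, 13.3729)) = 17.3729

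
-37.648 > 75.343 False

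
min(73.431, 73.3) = 73.3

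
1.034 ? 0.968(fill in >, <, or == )>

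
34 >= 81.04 False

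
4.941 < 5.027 True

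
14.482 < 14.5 True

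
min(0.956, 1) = 0.956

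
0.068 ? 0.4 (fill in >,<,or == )<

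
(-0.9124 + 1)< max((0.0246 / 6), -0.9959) False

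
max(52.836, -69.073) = 52.836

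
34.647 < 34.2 False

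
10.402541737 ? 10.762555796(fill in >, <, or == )<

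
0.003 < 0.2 True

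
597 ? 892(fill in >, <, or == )<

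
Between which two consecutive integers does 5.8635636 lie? 5 and 6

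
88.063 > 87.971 True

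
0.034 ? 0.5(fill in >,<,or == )<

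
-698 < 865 True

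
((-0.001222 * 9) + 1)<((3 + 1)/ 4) True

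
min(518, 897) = 518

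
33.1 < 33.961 True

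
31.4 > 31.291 True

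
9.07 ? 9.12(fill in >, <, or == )<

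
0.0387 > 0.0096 True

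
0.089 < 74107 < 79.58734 False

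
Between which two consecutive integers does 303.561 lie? 303 and 304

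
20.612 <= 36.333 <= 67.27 True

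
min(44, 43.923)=43.923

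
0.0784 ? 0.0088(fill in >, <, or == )>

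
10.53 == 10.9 False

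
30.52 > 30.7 False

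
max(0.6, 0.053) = 0.6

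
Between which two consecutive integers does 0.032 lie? 0 and 1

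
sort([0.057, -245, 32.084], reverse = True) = [32.084, 0.057, -245]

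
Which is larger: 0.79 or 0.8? 0.8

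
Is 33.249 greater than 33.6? No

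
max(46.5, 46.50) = 46.50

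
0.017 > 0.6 False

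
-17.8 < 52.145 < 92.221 True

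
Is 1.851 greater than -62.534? Yes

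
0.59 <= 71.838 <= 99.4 True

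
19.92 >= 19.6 True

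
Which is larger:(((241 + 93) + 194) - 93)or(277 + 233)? (277 + 233)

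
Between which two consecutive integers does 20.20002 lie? 20 and 21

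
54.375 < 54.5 True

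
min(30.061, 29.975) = 29.975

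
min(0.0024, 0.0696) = 0.0024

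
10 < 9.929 False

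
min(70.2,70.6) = 70.2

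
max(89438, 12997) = 89438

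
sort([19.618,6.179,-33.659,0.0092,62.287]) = [-33.659,0.0092,6.179,19.618,62.287]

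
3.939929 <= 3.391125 False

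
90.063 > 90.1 False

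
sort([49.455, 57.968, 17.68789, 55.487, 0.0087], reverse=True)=[57.968, 55.487, 49.455, 17.68789, 0.0087]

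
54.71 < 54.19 False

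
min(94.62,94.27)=94.27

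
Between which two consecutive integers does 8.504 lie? 8 and 9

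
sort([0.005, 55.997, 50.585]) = [0.005, 50.585, 55.997]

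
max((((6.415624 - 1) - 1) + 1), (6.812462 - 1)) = 5.812462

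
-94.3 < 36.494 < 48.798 True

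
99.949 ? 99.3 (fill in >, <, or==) >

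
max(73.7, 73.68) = 73.7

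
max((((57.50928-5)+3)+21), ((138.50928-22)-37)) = 79.50928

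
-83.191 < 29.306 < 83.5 True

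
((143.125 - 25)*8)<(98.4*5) False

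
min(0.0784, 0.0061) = 0.0061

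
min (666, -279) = -279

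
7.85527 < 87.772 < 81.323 False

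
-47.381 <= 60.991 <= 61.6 True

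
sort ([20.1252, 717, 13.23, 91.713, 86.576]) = [13.23, 20.1252, 86.576, 91.713, 717]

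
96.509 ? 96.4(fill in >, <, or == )>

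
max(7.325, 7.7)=7.7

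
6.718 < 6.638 False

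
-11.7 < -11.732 False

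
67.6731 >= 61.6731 True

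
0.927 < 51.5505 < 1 False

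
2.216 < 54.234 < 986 True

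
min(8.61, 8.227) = 8.227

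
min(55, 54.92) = 54.92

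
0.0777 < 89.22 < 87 False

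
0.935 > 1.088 False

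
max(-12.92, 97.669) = 97.669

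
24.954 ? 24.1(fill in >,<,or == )>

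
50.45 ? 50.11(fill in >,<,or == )>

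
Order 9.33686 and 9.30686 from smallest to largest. 9.30686, 9.33686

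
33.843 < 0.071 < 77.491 False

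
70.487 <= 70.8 True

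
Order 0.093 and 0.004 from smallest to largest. 0.004,0.093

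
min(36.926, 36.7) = 36.7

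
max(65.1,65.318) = 65.318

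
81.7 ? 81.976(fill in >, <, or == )<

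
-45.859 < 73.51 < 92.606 True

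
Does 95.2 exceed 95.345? No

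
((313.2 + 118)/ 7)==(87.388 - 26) False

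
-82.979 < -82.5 True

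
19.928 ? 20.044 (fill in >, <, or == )<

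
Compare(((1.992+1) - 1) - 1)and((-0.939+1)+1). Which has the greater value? ((-0.939+1)+1)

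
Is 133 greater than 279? No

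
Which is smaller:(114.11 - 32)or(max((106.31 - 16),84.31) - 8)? (114.11 - 32)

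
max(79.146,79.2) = 79.2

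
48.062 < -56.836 False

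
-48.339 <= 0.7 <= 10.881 True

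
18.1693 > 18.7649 False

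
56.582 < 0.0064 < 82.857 False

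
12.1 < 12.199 True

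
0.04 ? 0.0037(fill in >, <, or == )>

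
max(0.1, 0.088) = 0.1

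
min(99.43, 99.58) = 99.43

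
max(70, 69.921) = 70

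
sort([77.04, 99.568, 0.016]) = [0.016, 77.04, 99.568]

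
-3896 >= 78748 False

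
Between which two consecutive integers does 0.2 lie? 0 and 1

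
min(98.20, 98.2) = 98.20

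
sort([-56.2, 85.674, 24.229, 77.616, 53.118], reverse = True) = [85.674, 77.616, 53.118, 24.229, -56.2]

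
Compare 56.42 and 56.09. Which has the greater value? 56.42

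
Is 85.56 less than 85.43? No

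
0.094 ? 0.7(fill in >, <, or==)<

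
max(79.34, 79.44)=79.44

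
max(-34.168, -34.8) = -34.168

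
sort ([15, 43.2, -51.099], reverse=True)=[43.2, 15, -51.099]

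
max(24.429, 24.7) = 24.7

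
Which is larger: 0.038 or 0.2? 0.2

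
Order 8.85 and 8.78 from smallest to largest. 8.78, 8.85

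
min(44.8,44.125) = 44.125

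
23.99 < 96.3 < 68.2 False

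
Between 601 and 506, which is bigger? 601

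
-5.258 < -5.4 False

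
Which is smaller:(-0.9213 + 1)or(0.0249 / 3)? (0.0249 / 3)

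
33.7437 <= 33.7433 False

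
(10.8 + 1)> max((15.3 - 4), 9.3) True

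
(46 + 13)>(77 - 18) False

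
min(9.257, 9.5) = 9.257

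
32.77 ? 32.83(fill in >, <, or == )<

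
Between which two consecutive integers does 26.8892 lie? 26 and 27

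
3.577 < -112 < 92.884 False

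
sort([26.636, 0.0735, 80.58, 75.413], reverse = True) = [80.58, 75.413, 26.636, 0.0735]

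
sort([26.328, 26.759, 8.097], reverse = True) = [26.759, 26.328, 8.097]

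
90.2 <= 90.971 True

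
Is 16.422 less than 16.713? Yes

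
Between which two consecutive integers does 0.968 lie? 0 and 1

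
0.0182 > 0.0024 True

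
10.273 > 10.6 False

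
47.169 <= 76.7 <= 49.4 False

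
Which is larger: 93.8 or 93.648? 93.8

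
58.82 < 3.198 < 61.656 False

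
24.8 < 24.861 True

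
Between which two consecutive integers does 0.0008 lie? 0 and 1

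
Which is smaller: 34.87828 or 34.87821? 34.87821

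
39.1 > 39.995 False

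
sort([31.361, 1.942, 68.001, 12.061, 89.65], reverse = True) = [89.65, 68.001, 31.361, 12.061, 1.942]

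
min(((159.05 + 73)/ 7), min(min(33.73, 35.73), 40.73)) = 33.15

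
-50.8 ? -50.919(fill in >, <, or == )>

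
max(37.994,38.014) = 38.014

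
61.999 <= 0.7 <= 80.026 False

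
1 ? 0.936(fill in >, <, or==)>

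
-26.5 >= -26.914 True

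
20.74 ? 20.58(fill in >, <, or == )>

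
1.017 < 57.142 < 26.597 False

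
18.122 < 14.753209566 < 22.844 False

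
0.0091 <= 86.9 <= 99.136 True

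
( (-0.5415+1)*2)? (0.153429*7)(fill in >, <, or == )<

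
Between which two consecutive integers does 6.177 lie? 6 and 7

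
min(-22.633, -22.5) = -22.633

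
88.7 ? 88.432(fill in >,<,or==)>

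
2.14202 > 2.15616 False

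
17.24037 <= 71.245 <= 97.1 True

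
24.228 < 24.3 True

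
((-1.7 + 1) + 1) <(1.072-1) False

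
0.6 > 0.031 True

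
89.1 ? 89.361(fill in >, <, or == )<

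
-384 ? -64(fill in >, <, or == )<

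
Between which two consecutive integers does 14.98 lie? 14 and 15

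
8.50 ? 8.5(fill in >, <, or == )==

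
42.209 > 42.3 False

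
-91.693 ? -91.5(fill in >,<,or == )<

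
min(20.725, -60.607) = -60.607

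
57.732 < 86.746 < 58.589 False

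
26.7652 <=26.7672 True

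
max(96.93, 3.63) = 96.93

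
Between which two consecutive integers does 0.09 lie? 0 and 1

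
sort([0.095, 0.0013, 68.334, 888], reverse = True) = [888, 68.334, 0.095, 0.0013]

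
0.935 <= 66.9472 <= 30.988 False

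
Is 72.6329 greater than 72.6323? Yes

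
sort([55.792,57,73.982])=[55.792,57,73.982]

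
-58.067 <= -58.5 False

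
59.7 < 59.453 False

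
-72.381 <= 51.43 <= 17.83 False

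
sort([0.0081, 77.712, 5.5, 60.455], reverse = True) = [77.712, 60.455, 5.5, 0.0081]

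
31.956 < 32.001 True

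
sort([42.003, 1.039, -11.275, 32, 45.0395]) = [-11.275, 1.039, 32, 42.003, 45.0395]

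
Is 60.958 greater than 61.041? No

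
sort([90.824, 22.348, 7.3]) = [7.3, 22.348, 90.824]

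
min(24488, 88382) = 24488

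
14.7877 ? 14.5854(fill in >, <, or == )>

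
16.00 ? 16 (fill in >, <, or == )==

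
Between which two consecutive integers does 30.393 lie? 30 and 31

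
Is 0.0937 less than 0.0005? No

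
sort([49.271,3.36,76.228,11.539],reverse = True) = [76.228,49.271,11.539,3.36]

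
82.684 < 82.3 False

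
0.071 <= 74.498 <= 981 True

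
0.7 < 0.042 False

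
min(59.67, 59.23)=59.23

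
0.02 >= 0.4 False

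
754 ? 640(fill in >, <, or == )>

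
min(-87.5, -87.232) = -87.5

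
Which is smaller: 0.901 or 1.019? 0.901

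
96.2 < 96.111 False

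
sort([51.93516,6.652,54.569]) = [6.652,51.93516,54.569]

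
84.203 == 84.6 False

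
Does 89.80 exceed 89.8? No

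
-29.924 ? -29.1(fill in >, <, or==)<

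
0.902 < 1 True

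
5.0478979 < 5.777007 True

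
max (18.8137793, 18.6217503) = 18.8137793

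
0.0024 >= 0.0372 False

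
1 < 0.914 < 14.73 False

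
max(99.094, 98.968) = 99.094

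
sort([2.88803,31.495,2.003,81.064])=[2.003,2.88803,31.495,81.064]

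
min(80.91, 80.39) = 80.39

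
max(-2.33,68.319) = 68.319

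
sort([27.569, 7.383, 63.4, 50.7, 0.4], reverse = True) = [63.4, 50.7, 27.569, 7.383, 0.4]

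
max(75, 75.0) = 75.0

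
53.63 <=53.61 False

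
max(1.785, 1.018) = 1.785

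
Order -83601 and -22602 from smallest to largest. -83601, -22602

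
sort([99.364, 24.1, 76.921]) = [24.1, 76.921, 99.364]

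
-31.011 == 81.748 False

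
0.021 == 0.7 False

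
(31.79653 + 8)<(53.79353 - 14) False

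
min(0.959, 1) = 0.959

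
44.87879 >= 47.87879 False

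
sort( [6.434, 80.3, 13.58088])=[6.434, 13.58088, 80.3]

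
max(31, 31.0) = 31.0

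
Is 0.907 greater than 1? No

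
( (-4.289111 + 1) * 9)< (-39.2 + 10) True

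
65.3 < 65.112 False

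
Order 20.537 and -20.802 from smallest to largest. -20.802, 20.537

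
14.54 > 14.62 False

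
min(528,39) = 39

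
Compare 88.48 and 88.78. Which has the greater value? 88.78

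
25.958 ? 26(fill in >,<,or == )<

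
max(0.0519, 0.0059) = 0.0519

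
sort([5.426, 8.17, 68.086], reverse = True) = [68.086, 8.17, 5.426]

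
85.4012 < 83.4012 False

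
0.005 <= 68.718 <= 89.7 True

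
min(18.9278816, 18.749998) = 18.749998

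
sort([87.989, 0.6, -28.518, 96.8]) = [-28.518, 0.6, 87.989, 96.8]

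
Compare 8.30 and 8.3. They are equal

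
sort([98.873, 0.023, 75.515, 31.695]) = [0.023, 31.695, 75.515, 98.873]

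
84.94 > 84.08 True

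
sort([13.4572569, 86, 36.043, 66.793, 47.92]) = [13.4572569, 36.043, 47.92, 66.793, 86]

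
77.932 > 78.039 False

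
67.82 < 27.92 False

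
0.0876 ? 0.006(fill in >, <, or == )>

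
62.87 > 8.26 True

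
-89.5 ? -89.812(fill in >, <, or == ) >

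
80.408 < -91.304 False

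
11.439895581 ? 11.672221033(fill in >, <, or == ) <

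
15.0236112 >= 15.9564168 False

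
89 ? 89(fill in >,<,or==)==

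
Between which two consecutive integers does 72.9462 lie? 72 and 73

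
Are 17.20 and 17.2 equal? Yes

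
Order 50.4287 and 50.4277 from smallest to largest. 50.4277, 50.4287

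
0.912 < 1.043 True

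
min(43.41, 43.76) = 43.41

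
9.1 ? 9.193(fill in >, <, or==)<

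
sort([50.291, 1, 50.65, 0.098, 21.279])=[0.098, 1, 21.279, 50.291, 50.65]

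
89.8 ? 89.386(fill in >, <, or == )>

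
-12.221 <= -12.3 False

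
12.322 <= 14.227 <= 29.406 True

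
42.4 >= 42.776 False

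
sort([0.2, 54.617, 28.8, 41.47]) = [0.2, 28.8, 41.47, 54.617]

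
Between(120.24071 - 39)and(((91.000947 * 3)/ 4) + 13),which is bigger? (((91.000947 * 3)/ 4) + 13)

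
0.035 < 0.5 True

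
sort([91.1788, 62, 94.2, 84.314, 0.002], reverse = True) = [94.2, 91.1788, 84.314, 62, 0.002]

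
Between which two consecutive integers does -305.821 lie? -306 and -305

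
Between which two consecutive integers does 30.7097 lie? 30 and 31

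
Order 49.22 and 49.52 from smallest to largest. 49.22, 49.52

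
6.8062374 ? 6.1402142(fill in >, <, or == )>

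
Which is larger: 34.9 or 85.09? 85.09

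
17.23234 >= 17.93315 False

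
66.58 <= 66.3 False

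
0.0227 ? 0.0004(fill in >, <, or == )>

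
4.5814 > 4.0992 True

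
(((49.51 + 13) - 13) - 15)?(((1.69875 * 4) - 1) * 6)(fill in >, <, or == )<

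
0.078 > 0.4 False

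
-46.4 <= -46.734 False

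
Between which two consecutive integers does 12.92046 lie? 12 and 13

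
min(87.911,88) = 87.911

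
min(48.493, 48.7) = 48.493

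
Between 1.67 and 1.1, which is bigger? 1.67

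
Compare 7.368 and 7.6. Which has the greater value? 7.6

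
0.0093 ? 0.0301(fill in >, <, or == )<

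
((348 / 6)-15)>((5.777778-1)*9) False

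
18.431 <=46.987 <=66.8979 True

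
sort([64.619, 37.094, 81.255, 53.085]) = [37.094, 53.085, 64.619, 81.255]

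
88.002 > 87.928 True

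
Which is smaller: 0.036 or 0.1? 0.036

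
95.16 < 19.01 False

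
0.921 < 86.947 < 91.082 True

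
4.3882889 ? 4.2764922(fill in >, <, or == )>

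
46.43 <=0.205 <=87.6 False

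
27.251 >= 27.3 False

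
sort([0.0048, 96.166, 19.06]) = [0.0048, 19.06, 96.166]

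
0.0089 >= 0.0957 False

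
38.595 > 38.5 True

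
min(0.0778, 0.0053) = 0.0053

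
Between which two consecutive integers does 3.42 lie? 3 and 4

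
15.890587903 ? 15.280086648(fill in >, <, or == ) >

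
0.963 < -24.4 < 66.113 False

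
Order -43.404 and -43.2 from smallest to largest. -43.404, -43.2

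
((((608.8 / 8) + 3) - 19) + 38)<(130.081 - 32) False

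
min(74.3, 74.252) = 74.252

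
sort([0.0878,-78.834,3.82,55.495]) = [-78.834,0.0878,3.82,55.495]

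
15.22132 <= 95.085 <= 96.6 True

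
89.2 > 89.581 False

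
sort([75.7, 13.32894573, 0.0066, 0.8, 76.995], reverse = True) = [76.995, 75.7, 13.32894573, 0.8, 0.0066]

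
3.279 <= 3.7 True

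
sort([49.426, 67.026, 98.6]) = [49.426, 67.026, 98.6]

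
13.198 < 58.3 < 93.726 True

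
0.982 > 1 False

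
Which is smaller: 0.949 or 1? 0.949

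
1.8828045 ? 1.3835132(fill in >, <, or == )>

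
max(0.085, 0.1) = 0.1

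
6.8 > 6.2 True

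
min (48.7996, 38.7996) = 38.7996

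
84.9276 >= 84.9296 False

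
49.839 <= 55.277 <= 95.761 True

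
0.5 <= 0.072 False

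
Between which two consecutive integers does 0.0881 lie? 0 and 1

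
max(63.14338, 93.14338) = 93.14338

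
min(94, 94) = 94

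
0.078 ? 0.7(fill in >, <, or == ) <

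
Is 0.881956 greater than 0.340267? Yes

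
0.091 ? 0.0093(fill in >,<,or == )>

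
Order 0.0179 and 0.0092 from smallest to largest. 0.0092, 0.0179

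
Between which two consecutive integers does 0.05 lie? 0 and 1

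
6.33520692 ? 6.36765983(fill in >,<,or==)<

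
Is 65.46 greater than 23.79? Yes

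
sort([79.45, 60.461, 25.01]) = [25.01, 60.461, 79.45]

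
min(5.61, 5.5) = 5.5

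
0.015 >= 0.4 False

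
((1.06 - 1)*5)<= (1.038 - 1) False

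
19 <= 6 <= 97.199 False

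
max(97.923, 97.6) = 97.923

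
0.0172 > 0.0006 True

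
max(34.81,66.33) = 66.33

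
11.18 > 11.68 False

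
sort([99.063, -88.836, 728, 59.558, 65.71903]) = [-88.836, 59.558, 65.71903, 99.063, 728]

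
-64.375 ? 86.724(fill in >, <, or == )<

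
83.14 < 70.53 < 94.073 False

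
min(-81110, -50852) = -81110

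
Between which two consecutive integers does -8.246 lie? -9 and -8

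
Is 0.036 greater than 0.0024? Yes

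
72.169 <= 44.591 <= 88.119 False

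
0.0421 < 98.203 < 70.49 False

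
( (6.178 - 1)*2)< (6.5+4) True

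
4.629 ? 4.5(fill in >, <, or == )>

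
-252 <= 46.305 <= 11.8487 False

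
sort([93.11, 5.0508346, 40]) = [5.0508346, 40, 93.11]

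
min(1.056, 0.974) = 0.974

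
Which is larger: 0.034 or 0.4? 0.4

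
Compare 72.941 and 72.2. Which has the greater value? 72.941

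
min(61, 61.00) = 61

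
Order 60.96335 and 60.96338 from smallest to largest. 60.96335, 60.96338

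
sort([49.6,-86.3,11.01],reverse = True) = [49.6,11.01,-86.3]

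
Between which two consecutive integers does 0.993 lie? 0 and 1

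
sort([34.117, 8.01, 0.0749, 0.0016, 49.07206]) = [0.0016, 0.0749, 8.01, 34.117, 49.07206]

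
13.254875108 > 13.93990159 False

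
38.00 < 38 False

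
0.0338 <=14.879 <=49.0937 True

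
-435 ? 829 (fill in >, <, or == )<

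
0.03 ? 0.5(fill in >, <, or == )<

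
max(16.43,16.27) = 16.43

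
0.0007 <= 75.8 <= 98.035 True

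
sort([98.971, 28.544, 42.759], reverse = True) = [98.971, 42.759, 28.544]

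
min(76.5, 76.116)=76.116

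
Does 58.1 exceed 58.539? No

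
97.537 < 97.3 False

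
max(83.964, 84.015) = 84.015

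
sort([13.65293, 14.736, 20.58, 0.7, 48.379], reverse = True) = [48.379, 20.58, 14.736, 13.65293, 0.7]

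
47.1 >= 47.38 False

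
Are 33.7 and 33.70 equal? Yes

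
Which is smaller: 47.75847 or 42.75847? 42.75847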